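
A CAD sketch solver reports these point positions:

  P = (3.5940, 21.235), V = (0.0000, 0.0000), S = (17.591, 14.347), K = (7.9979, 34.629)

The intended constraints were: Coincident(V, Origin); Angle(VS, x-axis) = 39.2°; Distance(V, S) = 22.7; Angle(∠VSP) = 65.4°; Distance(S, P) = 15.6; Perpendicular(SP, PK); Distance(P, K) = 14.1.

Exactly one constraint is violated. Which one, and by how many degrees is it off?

Perpendicular(SP, PK) — off by 8.00°.

V = (0.00, 0.00) ✓; VS at 39.20° ✓; |VS| = 22.70 ✓; ∠VSP = 65.40° ✓; |SP| = 15.60 ✓; ∠(SP, PK) = 82.00° ✗; |PK| = 14.10 ✓.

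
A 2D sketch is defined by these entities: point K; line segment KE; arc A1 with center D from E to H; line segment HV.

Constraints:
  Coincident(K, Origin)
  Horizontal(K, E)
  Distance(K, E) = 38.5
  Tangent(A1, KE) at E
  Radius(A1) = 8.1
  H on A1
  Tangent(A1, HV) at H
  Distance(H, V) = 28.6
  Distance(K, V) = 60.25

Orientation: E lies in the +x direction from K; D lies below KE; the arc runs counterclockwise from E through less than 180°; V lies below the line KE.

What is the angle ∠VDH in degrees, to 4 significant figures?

74.19°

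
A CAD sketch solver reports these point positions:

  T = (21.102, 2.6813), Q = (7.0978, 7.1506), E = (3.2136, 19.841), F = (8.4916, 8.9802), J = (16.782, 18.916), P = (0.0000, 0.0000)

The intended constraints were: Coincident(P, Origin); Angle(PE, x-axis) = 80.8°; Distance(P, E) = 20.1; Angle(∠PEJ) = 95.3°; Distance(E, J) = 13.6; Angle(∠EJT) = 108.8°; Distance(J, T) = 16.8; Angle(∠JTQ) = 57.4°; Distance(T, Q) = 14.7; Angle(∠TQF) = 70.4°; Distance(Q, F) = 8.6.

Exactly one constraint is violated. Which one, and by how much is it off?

Distance(Q, F) = 8.6 — off by 6.30.

P = (0.00, 0.00) ✓; PE at 80.80° ✓; |PE| = 20.10 ✓; ∠PEJ = 95.30° ✓; |EJ| = 13.60 ✓; ∠EJT = 108.8° ✓; |JT| = 16.80 ✓; ∠JTQ = 57.40° ✓; |TQ| = 14.70 ✓; ∠TQF = 70.40° ✓; |QF| = 2.300 ✗.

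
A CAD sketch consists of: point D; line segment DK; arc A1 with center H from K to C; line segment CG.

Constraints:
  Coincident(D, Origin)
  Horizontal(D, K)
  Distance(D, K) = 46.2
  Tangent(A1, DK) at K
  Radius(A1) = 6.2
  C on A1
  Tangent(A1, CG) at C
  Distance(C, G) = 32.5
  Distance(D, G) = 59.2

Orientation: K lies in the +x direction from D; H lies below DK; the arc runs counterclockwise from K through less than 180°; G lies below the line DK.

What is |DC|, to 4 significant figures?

40.66

Checks: D = (0.00, 0.00) ✓; |HC| = 6.200 ✓; ∠(HC, CG) = 90.00° ✓; |CG| = 32.50 ✓; |DG| = 59.20 ✓.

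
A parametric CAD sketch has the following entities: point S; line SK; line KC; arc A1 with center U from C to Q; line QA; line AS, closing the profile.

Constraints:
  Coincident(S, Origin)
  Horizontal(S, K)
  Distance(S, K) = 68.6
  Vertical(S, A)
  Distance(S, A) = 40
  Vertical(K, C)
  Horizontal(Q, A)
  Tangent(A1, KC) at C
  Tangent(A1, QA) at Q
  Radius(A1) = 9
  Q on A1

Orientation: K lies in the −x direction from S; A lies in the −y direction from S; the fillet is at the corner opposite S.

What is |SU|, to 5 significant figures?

67.180

S is at the origin; S and K share the same y with |SK| = 68.6 and K on the −x side, so K = (-68.600, 0.0000). SA is vertical with |SA| = 40.0 and A on the −y side, so A = (0.0000, -40.000). The virtual corner opposite S is at (-68.600, -40.000). Since A1 is tangent to KC there, UC ⟂ KC and A1 meets QA tangentially, so UQ is at right angles to QA, with radius 9.0, so the center U sits 9.0 in from both sides at U = (-59.600, -31.000). Then |SU| = |U − S| = 67.180.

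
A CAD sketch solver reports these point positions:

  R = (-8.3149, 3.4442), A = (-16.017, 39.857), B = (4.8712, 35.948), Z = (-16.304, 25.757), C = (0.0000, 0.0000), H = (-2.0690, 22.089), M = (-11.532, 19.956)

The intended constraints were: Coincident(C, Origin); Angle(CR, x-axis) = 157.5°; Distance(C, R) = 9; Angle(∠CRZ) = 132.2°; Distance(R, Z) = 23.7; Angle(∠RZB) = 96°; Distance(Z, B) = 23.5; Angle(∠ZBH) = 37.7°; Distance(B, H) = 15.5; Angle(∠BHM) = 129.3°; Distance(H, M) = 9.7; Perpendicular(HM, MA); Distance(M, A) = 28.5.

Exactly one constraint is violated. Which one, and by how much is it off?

Distance(M, A) = 28.5 — off by 8.10.

C = (0.00, 0.00) ✓; CR at 157.5° ✓; |CR| = 9.000 ✓; ∠CRZ = 132.2° ✓; |RZ| = 23.70 ✓; ∠RZB = 96.00° ✓; |ZB| = 23.50 ✓; ∠ZBH = 37.70° ✓; |BH| = 15.50 ✓; ∠BHM = 129.3° ✓; |HM| = 9.700 ✓; ∠(HM, MA) = 90.00° ✓; |MA| = 20.40 ✗.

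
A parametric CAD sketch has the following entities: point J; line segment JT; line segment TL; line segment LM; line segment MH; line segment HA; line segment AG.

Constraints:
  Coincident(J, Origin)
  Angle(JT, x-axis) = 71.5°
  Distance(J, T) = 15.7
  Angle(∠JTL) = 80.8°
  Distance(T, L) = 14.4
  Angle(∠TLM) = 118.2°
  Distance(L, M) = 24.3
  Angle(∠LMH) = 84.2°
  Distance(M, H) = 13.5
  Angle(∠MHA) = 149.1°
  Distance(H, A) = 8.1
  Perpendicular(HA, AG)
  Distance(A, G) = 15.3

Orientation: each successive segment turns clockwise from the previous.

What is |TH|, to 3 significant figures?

29.7

J is at the origin; JT runs at 71.5° with length 15.7, so T = (4.98, 14.9). ∠JTL = 80.8° gives TL at -27.7° from the x-axis; with |TL| = 14.4, L = (17.7, 8.19). ∠TLM = 118.2° gives LM at -89.5° from the x-axis; with |LM| = 24.3, M = (17.9, -16.1). ∠LMH = 84.2° gives MH at 175° from the x-axis; with |MH| = 13.5, H = (4.50, -14.9). Then |TH| = |H − T| = 29.7.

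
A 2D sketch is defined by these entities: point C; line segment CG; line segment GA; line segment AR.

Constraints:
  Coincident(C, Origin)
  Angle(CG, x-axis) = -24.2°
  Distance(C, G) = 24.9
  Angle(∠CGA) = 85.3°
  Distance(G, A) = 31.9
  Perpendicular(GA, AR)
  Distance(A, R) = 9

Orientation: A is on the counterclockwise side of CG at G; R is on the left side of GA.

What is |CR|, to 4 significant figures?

33.79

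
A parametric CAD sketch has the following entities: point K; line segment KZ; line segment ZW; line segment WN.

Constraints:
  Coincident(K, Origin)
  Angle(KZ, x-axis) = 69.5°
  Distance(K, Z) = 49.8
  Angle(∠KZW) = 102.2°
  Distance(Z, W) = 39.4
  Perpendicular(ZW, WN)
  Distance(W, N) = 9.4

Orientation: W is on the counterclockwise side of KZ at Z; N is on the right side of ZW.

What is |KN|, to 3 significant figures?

76.6

∠KZW = 102.2°, so ZW runs at 69.5° + (180° − 102.2°) = 147° from the x-axis; with |ZW| = 39.4, W = Z + 39.4·(cos 147°, sin 147°) = (-15.7, 67.9). The perpendicularity gives WN at right angles to ZW; with |WN| = 9.4 on the right of ZW, N = W + 9.4·(0.540, 0.842) = (-10.6, 75.8). Then |KN| = |N − K| = 76.6.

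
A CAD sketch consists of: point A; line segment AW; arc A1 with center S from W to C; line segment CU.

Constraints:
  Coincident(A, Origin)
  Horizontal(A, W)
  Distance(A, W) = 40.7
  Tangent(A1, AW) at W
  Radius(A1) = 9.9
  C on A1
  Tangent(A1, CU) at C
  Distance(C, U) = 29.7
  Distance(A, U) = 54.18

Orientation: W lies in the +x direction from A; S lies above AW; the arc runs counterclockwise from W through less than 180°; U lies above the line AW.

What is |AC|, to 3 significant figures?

51.5

A is at the origin; AW is horizontal with |AW| = 40.7 and W on the +x side, so W = (40.7, 0.00). A1 meets AW tangentially, so SW is at right angles to AW, so S = W + (0, 9.9) = (40.7, 9.90). Since SC ⟂ CU (tangency), |SU| = √(9.9² + 29.7²) = 31.3 regardless of where C sits on A1. So U lies on both circle(A, 54.18) and circle(S, 31.3); the above-AW intersection is U = (35.7, 40.8). C is the foot of the tangent from U: C = (49.5, 14.5).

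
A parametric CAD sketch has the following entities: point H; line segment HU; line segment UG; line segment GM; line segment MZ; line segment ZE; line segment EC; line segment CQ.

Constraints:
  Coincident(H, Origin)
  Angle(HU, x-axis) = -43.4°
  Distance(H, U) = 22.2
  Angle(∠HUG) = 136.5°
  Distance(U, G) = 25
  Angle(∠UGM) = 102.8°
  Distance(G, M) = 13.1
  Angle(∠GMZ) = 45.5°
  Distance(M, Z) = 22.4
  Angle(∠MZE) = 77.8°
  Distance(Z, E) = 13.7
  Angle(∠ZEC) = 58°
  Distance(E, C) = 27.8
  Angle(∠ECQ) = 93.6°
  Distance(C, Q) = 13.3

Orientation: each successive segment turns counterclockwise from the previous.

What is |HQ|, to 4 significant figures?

29.36

∠ZEC = 58.0° gives EC at 76.00° from the x-axis; with |EC| = 27.8, C = (41.21, 2.885). ∠ECQ = 93.6° gives CQ at 162.4° from the x-axis; with |CQ| = 13.3, Q = (28.54, 6.907). Then |HQ| = |Q − H| = 29.36.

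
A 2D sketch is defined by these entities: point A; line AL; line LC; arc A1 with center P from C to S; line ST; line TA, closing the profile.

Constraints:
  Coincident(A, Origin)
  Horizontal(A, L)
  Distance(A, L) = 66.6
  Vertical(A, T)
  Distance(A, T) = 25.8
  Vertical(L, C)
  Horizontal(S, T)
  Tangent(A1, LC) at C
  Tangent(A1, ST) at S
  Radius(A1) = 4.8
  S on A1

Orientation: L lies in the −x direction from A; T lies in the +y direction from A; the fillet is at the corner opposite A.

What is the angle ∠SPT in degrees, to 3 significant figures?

85.6°

The virtual corner opposite A is at (-66.6, 25.8). Tangency of A1 to LC means the radius PC is perpendicular to LC and A1 meets ST tangentially, so PS is at right angles to ST, with radius 4.8, so the center P sits 4.8 in from both sides at P = (-61.8, 21.0). That places the tangent points at C = (-66.6, 21.0) on LC and S = (-61.8, 25.8) on ST. Then cos ∠SPT = PS·PT / (|PS||PT|), giving 85.6°.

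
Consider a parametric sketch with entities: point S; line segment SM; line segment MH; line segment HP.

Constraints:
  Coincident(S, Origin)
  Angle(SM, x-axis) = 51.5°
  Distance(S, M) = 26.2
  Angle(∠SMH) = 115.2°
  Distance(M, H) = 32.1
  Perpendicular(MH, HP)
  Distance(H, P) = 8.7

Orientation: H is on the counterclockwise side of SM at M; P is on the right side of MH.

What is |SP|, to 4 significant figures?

54.05

S is at the origin; SM runs at 51.5° with length 26.2, so M = 26.2·(cos 51.5°, sin 51.5°) = (16.31, 20.50). ∠SMH = 115.2°, so MH runs at 51.5° + (180° − 115.2°) = 116.3° from the x-axis; with |MH| = 32.1, H = M + 32.1·(cos 116.3°, sin 116.3°) = (2.087, 49.28). The perpendicularity gives HP at right angles to MH; with |HP| = 8.7 on the right of MH, P = H + 8.7·(0.8965, 0.4431) = (9.887, 53.14). Then |SP| = |P − S| = 54.05.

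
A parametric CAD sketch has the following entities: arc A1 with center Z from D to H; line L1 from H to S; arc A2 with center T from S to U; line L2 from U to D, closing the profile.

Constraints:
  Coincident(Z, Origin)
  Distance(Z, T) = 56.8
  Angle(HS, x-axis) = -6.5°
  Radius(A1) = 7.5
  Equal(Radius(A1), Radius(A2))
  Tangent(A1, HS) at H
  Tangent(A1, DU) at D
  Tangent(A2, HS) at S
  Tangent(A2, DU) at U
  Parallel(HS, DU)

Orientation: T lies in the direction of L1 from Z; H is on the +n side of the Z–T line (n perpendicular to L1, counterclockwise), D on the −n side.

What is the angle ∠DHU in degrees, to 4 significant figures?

75.21°

The slot axis is L1's direction at -6.5°, so u = (cos -6.5°, sin -6.5°) = (0.9936, -0.1132) and n = (−sin -6.5°, cos -6.5°) = (0.1132, 0.9936). Z is at the origin and T lies 56.8 along u from Z, so T = 56.8·u = (56.43, -6.430). Tangency of A1 to both parallel lines with radius 7.5 puts H and D at Z ± 7.5·n: H = (0.8490, 7.452), D = (-0.8490, -7.452). Equal radii place S and U the same way about T: S = T + 7.5·n = (57.28, 1.022), U = T − 7.5·n = (55.59, -13.88). Then cos ∠DHU = HD·HU / (|HD||HU|), giving 75.21°.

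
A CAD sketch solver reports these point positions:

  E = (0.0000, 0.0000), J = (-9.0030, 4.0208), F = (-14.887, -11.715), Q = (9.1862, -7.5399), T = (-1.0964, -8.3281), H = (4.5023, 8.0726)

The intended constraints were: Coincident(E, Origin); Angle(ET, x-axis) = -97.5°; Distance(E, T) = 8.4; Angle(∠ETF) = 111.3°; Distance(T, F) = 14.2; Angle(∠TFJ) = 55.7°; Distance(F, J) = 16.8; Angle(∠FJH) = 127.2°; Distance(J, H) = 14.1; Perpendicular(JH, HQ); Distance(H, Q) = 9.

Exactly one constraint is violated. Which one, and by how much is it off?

Distance(H, Q) = 9 — off by 7.30.

E = (0.00, 0.00) ✓; ET at -97.50° ✓; |ET| = 8.400 ✓; ∠ETF = 111.3° ✓; |TF| = 14.20 ✓; ∠TFJ = 55.70° ✓; |FJ| = 16.80 ✓; ∠FJH = 127.2° ✓; |JH| = 14.10 ✓; ∠(JH, HQ) = 90.00° ✓; |HQ| = 16.30 ✗.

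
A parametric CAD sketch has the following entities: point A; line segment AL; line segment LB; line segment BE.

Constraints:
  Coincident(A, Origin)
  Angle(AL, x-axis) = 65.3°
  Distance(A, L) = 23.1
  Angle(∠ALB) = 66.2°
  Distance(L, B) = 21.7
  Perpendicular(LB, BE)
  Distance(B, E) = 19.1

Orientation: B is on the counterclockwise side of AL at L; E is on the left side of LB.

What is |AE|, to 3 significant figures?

12.5

A is at the origin; AL runs at 65.3° with length 23.1, so L = 23.1·(cos 65.3°, sin 65.3°) = (9.65, 21.0). ∠ALB = 66.2°, so LB runs at 65.3° + (180° − 66.2°) = 179° from the x-axis; with |LB| = 21.7, B = L + 21.7·(cos 179°, sin 179°) = (-12.0, 21.3). LB is perpendicular to BE; with |BE| = 19.1 on the left of LB, E = B + 19.1·(-0.0157, -1.00) = (-12.3, 2.23). Then |AE| = |E − A| = 12.5.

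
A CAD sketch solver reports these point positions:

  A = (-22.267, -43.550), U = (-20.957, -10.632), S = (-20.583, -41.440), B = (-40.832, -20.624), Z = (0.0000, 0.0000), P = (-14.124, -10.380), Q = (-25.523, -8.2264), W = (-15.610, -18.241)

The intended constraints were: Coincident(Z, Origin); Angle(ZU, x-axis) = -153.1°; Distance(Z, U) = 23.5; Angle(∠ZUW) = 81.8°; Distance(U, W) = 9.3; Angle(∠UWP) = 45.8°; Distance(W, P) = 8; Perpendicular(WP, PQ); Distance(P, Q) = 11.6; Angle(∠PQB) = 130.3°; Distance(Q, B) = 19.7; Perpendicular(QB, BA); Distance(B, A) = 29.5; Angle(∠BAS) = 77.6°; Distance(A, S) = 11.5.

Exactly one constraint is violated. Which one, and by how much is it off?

Distance(A, S) = 11.5 — off by 8.80.

Z = (0.00, 0.00) ✓; ZU at -153.1° ✓; |ZU| = 23.50 ✓; ∠ZUW = 81.80° ✓; |UW| = 9.300 ✓; ∠UWP = 45.80° ✓; |WP| = 8.000 ✓; ∠(WP, PQ) = 90.01° ✓; |PQ| = 11.60 ✓; ∠PQB = 130.3° ✓; |QB| = 19.70 ✓; ∠(QB, BA) = 90.00° ✓; |BA| = 29.50 ✓; ∠BAS = 77.59° ✓; |AS| = 2.700 ✗.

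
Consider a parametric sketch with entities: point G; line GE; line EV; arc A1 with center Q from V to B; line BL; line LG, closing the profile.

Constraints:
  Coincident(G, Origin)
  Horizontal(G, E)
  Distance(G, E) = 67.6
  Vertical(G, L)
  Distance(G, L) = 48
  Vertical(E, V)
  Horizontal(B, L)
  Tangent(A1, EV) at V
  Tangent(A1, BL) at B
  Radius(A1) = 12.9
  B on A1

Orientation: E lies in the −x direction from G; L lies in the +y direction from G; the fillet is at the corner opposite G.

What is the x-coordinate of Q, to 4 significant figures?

-54.70

G is at the origin; GE is horizontal with |GE| = 67.6 and E on the −x side, so E = (-67.60, 0.000). GL is vertical with |GL| = 48.0 and L on the +y side, so L = (0.000, 48.00). The virtual corner opposite G is at (-67.60, 48.00). Since A1 is tangent to EV there, QV ⟂ EV and since A1 is tangent to BL there, QB ⟂ BL, with radius 12.9, so the center Q sits 12.9 in from both sides at Q = (-54.70, 35.10). So Q.x = -54.70.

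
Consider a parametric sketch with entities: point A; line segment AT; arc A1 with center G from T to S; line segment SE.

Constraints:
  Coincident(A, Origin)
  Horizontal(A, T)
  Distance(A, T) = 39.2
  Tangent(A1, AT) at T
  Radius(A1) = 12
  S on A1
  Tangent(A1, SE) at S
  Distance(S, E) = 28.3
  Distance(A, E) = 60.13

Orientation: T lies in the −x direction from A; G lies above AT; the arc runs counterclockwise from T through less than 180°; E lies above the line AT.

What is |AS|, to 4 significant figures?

33.80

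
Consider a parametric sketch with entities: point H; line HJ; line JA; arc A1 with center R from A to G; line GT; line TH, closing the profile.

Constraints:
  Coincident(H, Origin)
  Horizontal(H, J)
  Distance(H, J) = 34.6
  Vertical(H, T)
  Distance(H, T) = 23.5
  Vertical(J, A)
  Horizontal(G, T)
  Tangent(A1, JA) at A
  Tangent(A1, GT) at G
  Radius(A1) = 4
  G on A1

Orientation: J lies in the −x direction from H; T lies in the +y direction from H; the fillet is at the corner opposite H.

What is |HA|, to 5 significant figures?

39.717

H is at the origin; HJ is horizontal with |HJ| = 34.6 and J on the −x side, so J = (-34.600, 0.0000). H and T share the same x with |HT| = 23.5 and T on the +y side, so T = (0.0000, 23.500). The virtual corner opposite H is at (-34.600, 23.500). Since A1 is tangent to JA there, RA ⟂ JA and since A1 is tangent to GT there, RG ⟂ GT, with radius 4.0, so the center R sits 4.0 in from both sides at R = (-30.600, 19.500). That places the tangent points at A = (-34.600, 19.500) on JA and G = (-30.600, 23.500) on GT. Then |HA| = |A − H| = 39.717.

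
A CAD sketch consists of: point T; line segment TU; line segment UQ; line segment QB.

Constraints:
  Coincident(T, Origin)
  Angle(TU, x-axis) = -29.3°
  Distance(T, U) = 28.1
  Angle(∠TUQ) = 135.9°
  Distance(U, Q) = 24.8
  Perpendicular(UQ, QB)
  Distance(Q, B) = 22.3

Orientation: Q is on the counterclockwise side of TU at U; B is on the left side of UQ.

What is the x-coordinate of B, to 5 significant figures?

42.786

T is at the origin; TU runs at -29.3° with length 28.1, so U = 28.1·(cos -29.3°, sin -29.3°) = (24.505, -13.752). ∠TUQ = 135.9°, so UQ runs at -29.3° + (180° − 135.9°) = 14.800° from the x-axis; with |UQ| = 24.8, Q = U + 24.8·(cos 14.800°, sin 14.800°) = (48.482, -7.4166). UQ is perpendicular to QB; with |QB| = 22.3 on the left of UQ, B = Q + 22.3·(-0.25545, 0.96682) = (42.786, 14.144). So B.x = 42.786.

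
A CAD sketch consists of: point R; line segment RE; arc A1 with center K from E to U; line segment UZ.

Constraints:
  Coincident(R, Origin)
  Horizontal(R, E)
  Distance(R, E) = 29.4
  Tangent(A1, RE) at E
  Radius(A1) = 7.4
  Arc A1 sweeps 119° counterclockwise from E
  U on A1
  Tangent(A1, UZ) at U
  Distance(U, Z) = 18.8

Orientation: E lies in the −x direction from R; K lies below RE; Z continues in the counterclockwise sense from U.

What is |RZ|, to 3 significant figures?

38.3

R is at the origin; RE is horizontal with |RE| = 29.4 and E on the −x side, so E = (-29.4, 0.00). A1 meets RE tangentially, so KE is at right angles to RE, so K = E + (0, -7.4) = (-29.4, -7.40). On A1, E sits at bearing 90° from K; a 119° counterclockwise sweep puts U at bearing 209°, so U = K + 7.4·(cos 209°, sin 209°) = (-35.9, -11.0). A1 meets UZ tangentially, so KU is at right angles to UZ, so UZ runs along (−sin 209°, cos 209°); with |UZ| = 18.8, Z = (-26.8, -27.4). Then |RZ| = |Z − R| = 38.3.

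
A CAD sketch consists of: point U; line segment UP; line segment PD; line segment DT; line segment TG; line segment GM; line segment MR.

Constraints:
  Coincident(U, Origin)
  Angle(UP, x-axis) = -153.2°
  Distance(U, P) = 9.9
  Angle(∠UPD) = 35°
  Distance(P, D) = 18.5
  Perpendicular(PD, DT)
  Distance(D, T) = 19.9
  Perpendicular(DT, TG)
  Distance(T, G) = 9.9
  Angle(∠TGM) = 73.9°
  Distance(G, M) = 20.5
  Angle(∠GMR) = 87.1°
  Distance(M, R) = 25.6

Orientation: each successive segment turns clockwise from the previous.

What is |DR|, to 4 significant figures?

21.74

U is at the origin; UP runs at -153.2° with length 9.9, so P = (-8.837, -4.464). ∠UPD = 35.0° gives PD at 61.80° from the x-axis; with |PD| = 18.5, D = (-0.09441, 11.84). The perpendicularity gives DT at right angles to PD, so DT runs at -28.20°; with |DT| = 19.9, T = (17.44, 2.437). DT ⟂ TG, so TG runs at -118.2°; with |TG| = 9.9, G = (12.77, -6.288). ∠TGM = 73.9° gives GM at 135.7° from the x-axis; with |GM| = 20.5, M = (-1.906, 8.029). ∠GMR = 87.1° gives MR at 42.80° from the x-axis; with |MR| = 25.6, R = (16.88, 25.42). Then |DR| = |R − D| = 21.74.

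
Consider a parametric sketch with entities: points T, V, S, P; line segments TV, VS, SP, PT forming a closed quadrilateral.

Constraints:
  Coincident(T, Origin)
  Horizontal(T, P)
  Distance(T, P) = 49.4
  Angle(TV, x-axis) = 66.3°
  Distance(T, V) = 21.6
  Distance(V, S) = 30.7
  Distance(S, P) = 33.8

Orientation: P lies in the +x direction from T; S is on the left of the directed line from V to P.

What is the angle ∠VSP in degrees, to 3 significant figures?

89.0°

T is at the origin; T and P share the same y with |TP| = 49.4 and P in +x, so P = (49.4, 0). TV runs at 66.3° with |TV| = 21.6, so V = (8.68, 19.8). S is determined by |VS| = 30.7 and |SP| = 33.8 together: it lies at the intersection of circle(V, 30.7) and circle(P, 33.8). With |VP| = 45.3, the foot of the radical line on VP is 20.4 from V and the perpendicular offset is √(30.7² − 20.4²) = 22.9. Taking the left-of-VP solution: S = (37.1, 31.5).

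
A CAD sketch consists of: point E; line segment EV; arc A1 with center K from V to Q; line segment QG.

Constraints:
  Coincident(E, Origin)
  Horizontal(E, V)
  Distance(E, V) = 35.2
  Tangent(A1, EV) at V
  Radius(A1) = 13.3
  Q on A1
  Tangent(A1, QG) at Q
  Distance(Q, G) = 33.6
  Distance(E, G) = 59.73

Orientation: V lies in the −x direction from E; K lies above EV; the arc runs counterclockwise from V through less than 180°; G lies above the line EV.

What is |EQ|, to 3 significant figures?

28.7

Checks: |KQ| = 13.30 ✓; ∠(KQ, QG) = 90.00° ✓; |QG| = 33.60 ✓; |EG| = 59.73 ✓.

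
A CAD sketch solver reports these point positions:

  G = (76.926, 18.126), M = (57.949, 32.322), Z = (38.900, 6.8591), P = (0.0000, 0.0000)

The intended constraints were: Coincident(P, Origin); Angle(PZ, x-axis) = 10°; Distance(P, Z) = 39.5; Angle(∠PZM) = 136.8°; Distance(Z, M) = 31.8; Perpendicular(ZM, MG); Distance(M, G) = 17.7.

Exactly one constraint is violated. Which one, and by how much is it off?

Distance(M, G) = 17.7 — off by 6.00.

P = (0.00, 0.00) ✓; PZ at 10.00° ✓; |PZ| = 39.50 ✓; ∠PZM = 136.8° ✓; |ZM| = 31.80 ✓; ∠(ZM, MG) = 90.00° ✓; |MG| = 23.70 ✗.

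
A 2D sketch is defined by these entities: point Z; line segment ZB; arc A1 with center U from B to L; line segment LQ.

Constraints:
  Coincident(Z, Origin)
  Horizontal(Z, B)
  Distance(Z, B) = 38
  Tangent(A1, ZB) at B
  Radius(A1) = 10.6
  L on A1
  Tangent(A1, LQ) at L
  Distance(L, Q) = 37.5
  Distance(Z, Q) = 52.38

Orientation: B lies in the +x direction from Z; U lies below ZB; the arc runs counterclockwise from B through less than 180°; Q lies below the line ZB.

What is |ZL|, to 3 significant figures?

29.1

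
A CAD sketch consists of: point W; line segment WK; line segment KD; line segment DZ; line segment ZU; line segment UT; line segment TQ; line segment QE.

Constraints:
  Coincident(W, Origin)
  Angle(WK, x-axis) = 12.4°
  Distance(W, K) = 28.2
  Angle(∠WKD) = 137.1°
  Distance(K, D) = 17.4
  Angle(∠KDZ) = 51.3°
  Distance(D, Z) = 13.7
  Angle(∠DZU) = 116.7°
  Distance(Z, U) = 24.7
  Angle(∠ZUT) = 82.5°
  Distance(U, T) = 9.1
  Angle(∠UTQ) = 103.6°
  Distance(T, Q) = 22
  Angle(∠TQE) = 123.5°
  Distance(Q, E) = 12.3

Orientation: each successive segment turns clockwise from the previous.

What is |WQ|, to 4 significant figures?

36.24

W is at the origin; WK runs at 12.4° with length 28.2, so K = (27.54, 6.056). ∠WKD = 137.1° gives KD at -30.50° from the x-axis; with |KD| = 17.4, D = (42.53, -2.776). ∠KDZ = 51.3° gives DZ at -159.2° from the x-axis; with |DZ| = 13.7, Z = (29.73, -7.641). ∠DZU = 116.7° gives ZU at 137.5° from the x-axis; with |ZU| = 24.7, U = (11.52, 9.046). ∠ZUT = 82.5° gives UT at 40.00° from the x-axis; with |UT| = 9.1, T = (18.49, 14.90). ∠UTQ = 103.6° gives TQ at -36.40° from the x-axis; with |TQ| = 22.0, Q = (36.20, 1.841). Then |WQ| = |Q − W| = 36.24.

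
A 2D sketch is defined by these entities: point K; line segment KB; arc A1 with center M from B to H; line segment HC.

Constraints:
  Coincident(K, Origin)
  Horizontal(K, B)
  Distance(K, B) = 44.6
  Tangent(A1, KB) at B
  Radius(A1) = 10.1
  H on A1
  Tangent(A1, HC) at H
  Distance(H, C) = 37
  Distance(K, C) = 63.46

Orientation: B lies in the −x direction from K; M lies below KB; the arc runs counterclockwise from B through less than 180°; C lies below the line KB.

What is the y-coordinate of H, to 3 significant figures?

-13.6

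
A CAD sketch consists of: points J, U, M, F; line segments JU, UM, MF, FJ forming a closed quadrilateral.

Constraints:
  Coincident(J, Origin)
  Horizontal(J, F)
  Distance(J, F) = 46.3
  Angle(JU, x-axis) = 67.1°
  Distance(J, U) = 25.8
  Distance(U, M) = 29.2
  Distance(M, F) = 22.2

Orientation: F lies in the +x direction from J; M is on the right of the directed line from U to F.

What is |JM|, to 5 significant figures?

24.238

J is at the origin; JF is horizontal with |JF| = 46.3 and F in +x, so F = (46.3, 0). JU runs at 67.1° with |JU| = 25.8, so U = (10.039, 23.767). M is determined by |UM| = 29.2 and |MF| = 22.2 together: it lies at the intersection of circle(U, 29.2) and circle(F, 22.2). With |UF| = 43.355, the foot of the radical line on UF is 25.827 from U and the perpendicular offset is √(29.2² − 25.827²) = 13.624. Taking the right-of-UF solution: M = (24.172, -1.7856).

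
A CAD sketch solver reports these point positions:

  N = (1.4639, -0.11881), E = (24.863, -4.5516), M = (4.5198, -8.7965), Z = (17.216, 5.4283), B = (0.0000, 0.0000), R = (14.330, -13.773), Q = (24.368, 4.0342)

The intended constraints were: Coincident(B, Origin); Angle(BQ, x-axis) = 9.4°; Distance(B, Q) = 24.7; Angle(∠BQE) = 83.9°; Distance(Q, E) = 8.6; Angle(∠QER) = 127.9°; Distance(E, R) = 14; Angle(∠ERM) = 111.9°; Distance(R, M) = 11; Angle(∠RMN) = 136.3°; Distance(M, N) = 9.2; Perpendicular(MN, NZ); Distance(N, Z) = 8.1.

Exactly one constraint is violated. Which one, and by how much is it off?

Distance(N, Z) = 8.1 — off by 8.60.

B = (0.00, 0.00) ✓; BQ at 9.400° ✓; |BQ| = 24.70 ✓; ∠BQE = 83.90° ✓; |QE| = 8.600 ✓; ∠QER = 127.9° ✓; |ER| = 14.00 ✓; ∠ERM = 111.9° ✓; |RM| = 11.00 ✓; ∠RMN = 136.3° ✓; |MN| = 9.200 ✓; ∠(MN, NZ) = 90.00° ✓; |NZ| = 16.70 ✗.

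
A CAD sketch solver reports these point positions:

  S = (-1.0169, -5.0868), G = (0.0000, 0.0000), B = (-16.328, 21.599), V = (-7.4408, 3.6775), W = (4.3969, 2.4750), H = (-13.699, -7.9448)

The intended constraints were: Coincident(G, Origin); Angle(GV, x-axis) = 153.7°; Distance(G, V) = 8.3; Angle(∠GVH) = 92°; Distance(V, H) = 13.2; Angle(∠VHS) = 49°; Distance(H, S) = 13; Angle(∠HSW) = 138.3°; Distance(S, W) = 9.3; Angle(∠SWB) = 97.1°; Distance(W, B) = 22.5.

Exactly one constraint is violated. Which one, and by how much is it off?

Distance(W, B) = 22.5 — off by 5.70.

G = (0.00, 0.00) ✓; GV at 153.7° ✓; |GV| = 8.300 ✓; ∠GVH = 92.00° ✓; |VH| = 13.20 ✓; ∠VHS = 49.00° ✓; |HS| = 13.00 ✓; ∠HSW = 138.3° ✓; |SW| = 9.300 ✓; ∠SWB = 97.10° ✓; |WB| = 28.20 ✗.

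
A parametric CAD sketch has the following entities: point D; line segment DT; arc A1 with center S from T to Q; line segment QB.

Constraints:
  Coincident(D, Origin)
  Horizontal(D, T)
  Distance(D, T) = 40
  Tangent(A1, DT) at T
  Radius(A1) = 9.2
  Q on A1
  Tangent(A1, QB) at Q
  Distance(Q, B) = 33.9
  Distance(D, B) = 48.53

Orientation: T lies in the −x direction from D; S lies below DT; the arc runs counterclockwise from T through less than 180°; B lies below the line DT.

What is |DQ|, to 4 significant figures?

49.45

Checks: |SQ| = 9.200 ✓; ∠(SQ, QB) = 90.00° ✓; |QB| = 33.90 ✓; |DB| = 48.53 ✓.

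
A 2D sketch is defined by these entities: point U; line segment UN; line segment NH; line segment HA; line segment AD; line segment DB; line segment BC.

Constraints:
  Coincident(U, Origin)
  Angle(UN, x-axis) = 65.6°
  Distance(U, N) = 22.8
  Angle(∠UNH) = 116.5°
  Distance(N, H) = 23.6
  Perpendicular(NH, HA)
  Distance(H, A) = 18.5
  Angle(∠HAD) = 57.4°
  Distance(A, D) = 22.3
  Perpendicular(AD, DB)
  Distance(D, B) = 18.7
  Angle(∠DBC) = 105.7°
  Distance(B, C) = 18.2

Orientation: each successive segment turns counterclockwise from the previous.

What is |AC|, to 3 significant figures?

24.1

U is at the origin; UN runs at 65.6° with length 22.8, so N = (9.42, 20.8). ∠UNH = 116.5° gives NH at 129° from the x-axis; with |NH| = 23.6, H = (-5.47, 39.1). NH ⟂ HA, so HA runs at -141°; with |HA| = 18.5, A = (-19.8, 27.4). ∠HAD = 57.4° gives AD at -18.3° from the x-axis; with |AD| = 22.3, D = (1.35, 20.4). The perpendicularity gives DB at right angles to AD, so DB runs at 71.7°; with |DB| = 18.7, B = (7.22, 38.2). ∠DBC = 105.7° gives BC at 146° from the x-axis; with |BC| = 18.2, C = (-7.87, 48.3). Then |AC| = |C − A| = 24.1.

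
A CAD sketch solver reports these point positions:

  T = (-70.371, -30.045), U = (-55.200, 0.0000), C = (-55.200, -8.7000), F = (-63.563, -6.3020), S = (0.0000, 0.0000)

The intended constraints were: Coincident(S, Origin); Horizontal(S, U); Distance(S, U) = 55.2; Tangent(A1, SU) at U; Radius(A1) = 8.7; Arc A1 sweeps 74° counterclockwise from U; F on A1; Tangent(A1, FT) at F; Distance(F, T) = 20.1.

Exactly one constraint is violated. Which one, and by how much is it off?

Distance(F, T) = 20.1 — off by 4.60.

S = (0.00, 0.00) ✓; S.y = 0.00, U.y = 0.00 ✓; |SU| = 55.20 ✓; ∠(CU, US) = 90.00° ✓; |CU| = 8.700 ✓; bearing(C→F) − bearing(C→U) = 74.00° ✓; |CF| = 8.700 ✓; ∠(CF, FT) = 90.00° ✓; |FT| = 24.70 ✗.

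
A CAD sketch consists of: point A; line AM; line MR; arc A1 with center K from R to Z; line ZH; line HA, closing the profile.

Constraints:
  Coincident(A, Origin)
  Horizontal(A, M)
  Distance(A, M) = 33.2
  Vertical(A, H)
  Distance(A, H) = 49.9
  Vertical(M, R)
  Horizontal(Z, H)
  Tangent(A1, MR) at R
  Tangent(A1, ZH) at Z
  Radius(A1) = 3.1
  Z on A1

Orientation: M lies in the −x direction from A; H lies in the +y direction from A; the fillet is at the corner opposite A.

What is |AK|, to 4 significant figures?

55.64

AH is vertical with |AH| = 49.9 and H on the +y side, so H = (0.000, 49.90). The virtual corner opposite A is at (-33.20, 49.90). A1 meets MR tangentially, so KR is at right angles to MR and the tangent condition forces KZ to be normal to ZH, with radius 3.1, so the center K sits 3.1 in from both sides at K = (-30.10, 46.80). Then |AK| = |K − A| = 55.64.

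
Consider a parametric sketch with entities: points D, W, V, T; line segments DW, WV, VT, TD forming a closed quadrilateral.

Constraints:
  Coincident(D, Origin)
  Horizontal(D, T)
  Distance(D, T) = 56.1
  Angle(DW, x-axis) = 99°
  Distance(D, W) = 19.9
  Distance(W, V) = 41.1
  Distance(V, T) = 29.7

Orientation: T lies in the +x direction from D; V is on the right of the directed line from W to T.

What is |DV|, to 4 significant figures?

28.54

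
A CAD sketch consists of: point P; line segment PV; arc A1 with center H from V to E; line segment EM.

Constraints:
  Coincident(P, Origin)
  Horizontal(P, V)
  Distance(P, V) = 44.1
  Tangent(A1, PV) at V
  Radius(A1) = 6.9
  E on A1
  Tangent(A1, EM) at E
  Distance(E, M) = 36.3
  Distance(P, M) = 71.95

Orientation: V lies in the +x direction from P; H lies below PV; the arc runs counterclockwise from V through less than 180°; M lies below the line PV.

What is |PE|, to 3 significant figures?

40.0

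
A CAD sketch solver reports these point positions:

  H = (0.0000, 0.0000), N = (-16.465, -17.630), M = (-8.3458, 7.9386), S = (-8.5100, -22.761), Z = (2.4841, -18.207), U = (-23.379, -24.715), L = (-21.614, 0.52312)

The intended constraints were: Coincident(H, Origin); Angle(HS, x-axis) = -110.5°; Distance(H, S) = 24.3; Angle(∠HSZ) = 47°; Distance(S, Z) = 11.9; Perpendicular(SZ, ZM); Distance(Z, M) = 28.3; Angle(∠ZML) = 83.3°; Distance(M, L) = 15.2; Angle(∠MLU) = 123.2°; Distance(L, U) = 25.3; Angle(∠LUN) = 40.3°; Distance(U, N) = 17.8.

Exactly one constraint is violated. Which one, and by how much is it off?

Distance(U, N) = 17.8 — off by 7.90.

H = (0.00, 0.00) ✓; HS at -110.5° ✓; |HS| = 24.30 ✓; ∠HSZ = 47.00° ✓; |SZ| = 11.90 ✓; ∠(SZ, ZM) = 90.00° ✓; |ZM| = 28.30 ✓; ∠ZML = 83.30° ✓; |ML| = 15.20 ✓; ∠MLU = 123.2° ✓; |LU| = 25.30 ✓; ∠LUN = 40.30° ✓; |UN| = 9.900 ✗.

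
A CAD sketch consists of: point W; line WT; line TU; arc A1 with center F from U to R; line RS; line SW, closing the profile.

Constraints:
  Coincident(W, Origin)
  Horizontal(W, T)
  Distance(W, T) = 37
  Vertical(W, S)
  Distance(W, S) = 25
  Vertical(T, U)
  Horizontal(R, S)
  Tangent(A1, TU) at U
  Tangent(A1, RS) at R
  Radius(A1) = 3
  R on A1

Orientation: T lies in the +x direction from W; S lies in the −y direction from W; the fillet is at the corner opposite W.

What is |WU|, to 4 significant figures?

43.05

W is at the origin; WT is horizontal with |WT| = 37.0 and T on the +x side, so T = (37.00, 0.000). WS is vertical with |WS| = 25.0 and S on the −y side, so S = (0.000, -25.00). The virtual corner opposite W is at (37.00, -25.00). Tangency of A1 to TU means the radius FU is perpendicular to TU and A1 meets RS tangentially, so FR is at right angles to RS, with radius 3.0, so the center F sits 3.0 in from both sides at F = (34.00, -22.00). That places the tangent points at U = (37.00, -22.00) on TU and R = (34.00, -25.00) on RS. Then |WU| = |U − W| = 43.05.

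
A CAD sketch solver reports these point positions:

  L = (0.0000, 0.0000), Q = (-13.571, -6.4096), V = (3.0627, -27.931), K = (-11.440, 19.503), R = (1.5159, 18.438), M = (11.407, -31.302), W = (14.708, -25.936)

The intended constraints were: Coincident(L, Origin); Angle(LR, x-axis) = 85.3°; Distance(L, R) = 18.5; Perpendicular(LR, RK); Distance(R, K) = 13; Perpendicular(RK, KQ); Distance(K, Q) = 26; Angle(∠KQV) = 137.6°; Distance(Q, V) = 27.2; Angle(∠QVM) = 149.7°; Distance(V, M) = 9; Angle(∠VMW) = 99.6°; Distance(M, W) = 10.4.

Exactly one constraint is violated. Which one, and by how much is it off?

Distance(M, W) = 10.4 — off by 4.10.

L = (0.00, 0.00) ✓; LR at 85.30° ✓; |LR| = 18.50 ✓; ∠(LR, RK) = 90.00° ✓; |RK| = 13.00 ✓; ∠(RK, KQ) = 90.00° ✓; |KQ| = 26.00 ✓; ∠KQV = 137.6° ✓; |QV| = 27.20 ✓; ∠QVM = 149.7° ✓; |VM| = 8.999 ✓; ∠VMW = 99.60° ✓; |MW| = 6.300 ✗.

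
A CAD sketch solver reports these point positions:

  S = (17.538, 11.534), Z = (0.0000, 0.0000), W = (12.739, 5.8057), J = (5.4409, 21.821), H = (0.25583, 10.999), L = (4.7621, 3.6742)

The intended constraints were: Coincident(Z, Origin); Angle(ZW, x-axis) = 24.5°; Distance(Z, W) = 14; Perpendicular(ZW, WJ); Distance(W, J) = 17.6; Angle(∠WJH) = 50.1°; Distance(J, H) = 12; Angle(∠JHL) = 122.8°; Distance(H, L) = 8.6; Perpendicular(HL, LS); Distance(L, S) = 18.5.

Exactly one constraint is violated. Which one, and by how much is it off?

Distance(L, S) = 18.5 — off by 3.50.

Z = (0.00, 0.00) ✓; ZW at 24.50° ✓; |ZW| = 14.00 ✓; ∠(ZW, WJ) = 90.00° ✓; |WJ| = 17.60 ✓; ∠WJH = 50.10° ✓; |JH| = 12.00 ✓; ∠JHL = 122.8° ✓; |HL| = 8.600 ✓; ∠(HL, LS) = 90.00° ✓; |LS| = 15.00 ✗.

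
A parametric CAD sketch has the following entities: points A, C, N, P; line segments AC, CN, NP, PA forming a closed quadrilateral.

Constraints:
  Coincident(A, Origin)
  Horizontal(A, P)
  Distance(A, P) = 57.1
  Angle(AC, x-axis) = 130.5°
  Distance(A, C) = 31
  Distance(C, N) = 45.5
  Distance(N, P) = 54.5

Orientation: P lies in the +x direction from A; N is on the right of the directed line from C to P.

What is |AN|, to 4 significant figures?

15.33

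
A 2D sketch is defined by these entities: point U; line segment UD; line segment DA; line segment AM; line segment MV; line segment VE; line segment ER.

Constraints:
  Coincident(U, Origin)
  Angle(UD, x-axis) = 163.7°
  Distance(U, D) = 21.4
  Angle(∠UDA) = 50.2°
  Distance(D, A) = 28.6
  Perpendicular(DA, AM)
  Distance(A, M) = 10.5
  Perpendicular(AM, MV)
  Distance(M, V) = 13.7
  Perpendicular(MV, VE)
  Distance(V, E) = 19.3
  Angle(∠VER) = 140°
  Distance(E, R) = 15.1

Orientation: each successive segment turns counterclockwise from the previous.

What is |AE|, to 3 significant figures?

16.3

U is at the origin; UD runs at 163.7° with length 21.4, so D = (-20.5, 6.01). ∠UDA = 50.2° gives DA at -66.5° from the x-axis; with |DA| = 28.6, A = (-9.14, -20.2). The perpendicularity gives AM at right angles to DA, so AM runs at 23.5°; with |AM| = 10.5, M = (0.494, -16.0). The perpendicularity gives MV at right angles to AM, so MV runs at 114°; with |MV| = 13.7, V = (-4.97, -3.47). MV ⟂ VE, so VE runs at -156°; with |VE| = 19.3, E = (-22.7, -11.2). Then |AE| = |E − A| = 16.3.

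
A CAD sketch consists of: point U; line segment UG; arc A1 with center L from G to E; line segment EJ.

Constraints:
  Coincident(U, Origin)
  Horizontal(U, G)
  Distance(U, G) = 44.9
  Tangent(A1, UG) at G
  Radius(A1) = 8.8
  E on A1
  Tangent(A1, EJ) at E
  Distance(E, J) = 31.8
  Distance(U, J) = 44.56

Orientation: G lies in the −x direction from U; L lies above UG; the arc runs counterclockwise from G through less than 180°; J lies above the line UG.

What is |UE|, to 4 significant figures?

37.06

U is at the origin; U and G share the same y with |UG| = 44.9 and G on the −x side, so G = (-44.90, 0.000). Tangency of A1 to UG means the radius LG is perpendicular to UG, so L = G + (0, 8.8) = (-44.90, 8.800). Since LE ⟂ EJ (tangency), |LJ| = √(8.8² + 31.8²) = 33.00 regardless of where E sits on A1. So J lies on both circle(U, 44.56) and circle(L, 33.00); the above-UG intersection is J = (-26.24, 36.01). E is the foot of the tangent from J: E = (-36.58, 5.940).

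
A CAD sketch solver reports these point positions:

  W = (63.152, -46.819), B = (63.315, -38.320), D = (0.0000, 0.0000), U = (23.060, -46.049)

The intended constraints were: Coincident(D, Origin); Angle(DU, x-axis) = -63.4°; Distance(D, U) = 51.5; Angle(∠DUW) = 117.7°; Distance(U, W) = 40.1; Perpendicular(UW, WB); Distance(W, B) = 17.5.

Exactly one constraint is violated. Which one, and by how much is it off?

Distance(W, B) = 17.5 — off by 9.00.

D = (0.00, 0.00) ✓; DU at -63.40° ✓; |DU| = 51.50 ✓; ∠DUW = 117.7° ✓; |UW| = 40.10 ✓; ∠(UW, WB) = 90.00° ✓; |WB| = 8.501 ✗.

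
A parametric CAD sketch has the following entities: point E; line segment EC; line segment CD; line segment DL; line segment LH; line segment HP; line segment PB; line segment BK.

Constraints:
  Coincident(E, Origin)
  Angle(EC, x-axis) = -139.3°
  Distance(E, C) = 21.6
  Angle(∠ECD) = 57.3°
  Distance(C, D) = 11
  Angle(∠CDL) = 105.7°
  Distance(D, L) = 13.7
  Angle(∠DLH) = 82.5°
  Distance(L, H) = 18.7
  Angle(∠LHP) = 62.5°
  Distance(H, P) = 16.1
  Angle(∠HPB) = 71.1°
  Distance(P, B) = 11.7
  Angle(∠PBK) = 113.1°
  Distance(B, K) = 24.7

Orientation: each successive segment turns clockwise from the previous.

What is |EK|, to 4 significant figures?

15.45

E is at the origin; EC runs at -139.3° with length 21.6, so C = (-16.38, -14.09). ∠ECD = 57.3° gives CD at 98.00° from the x-axis; with |CD| = 11.0, D = (-17.91, -3.192). ∠CDL = 105.7° gives DL at 23.70° from the x-axis; with |DL| = 13.7, L = (-5.362, 2.314). ∠DLH = 82.5° gives LH at -73.80° from the x-axis; with |LH| = 18.7, H = (-0.1449, -15.64). ∠LHP = 62.5° gives HP at 168.7° from the x-axis; with |HP| = 16.1, P = (-15.93, -12.49). ∠HPB = 71.1° gives PB at 59.80° from the x-axis; with |PB| = 11.7, B = (-10.05, -2.376). ∠PBK = 113.1° gives BK at -7.100° from the x-axis; with |BK| = 24.7, K = (14.46, -5.429). Then |EK| = |K − E| = 15.45.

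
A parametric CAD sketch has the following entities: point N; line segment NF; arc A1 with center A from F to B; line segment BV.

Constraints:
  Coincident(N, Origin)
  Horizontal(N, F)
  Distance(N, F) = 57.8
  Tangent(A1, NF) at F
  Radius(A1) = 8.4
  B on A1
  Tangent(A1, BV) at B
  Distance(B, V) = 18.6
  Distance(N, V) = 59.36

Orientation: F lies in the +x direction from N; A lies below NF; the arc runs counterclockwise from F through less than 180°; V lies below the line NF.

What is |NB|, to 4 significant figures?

50.43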